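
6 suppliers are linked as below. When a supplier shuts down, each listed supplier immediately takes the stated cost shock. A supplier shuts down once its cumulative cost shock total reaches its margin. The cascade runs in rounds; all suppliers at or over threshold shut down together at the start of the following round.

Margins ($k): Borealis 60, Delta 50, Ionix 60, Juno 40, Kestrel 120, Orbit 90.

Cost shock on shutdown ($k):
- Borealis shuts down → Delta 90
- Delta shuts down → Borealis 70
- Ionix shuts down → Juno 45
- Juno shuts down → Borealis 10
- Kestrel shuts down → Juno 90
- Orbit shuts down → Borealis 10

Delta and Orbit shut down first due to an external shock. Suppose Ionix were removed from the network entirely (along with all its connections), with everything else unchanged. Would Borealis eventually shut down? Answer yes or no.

yes

With Ionix removed:
Round 1 — Delta, Orbit shut down (initial).
  Borealis: +70+10 → 80 ≥ 60
Round 2 — Borealis shuts down.
No further shutdowns.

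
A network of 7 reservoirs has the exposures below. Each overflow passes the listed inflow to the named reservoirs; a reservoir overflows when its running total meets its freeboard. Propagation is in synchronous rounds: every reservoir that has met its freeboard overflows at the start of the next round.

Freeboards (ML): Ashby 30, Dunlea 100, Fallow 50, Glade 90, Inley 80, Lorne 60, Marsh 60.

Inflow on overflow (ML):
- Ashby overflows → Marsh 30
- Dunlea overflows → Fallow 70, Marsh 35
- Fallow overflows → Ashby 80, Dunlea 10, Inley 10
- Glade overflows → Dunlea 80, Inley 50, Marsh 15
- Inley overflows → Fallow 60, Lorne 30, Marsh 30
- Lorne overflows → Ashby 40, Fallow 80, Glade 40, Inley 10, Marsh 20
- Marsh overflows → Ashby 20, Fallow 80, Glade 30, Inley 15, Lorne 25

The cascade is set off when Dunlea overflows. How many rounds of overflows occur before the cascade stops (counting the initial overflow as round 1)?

4

Round 1 — Dunlea overflows (initial).
  Fallow: +70 → 70 ≥ 50
  Marsh: +35 → 35 < 60
Round 2 — Fallow overflows.
  Ashby: +80 → 80 ≥ 30
  Inley: +10 → 10 < 80
Round 3 — Ashby overflows.
  Marsh: +30 → 65 ≥ 60
Round 4 — Marsh overflows.
  Glade: +30 → 30 < 90
  Inley: +15 → 25 < 80
  Lorne: +25 → 25 < 60
No further overflows.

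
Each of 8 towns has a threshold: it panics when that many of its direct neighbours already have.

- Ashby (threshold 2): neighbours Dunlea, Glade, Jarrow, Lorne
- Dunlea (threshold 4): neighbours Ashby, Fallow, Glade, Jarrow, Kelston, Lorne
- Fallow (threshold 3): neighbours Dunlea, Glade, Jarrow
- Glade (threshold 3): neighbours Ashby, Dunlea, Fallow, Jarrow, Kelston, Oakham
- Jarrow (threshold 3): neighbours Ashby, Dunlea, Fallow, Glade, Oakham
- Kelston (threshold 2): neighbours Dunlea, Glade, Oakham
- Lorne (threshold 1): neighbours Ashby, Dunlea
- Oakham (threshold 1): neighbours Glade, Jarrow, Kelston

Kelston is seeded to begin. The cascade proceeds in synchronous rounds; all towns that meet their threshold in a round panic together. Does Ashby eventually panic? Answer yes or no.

Round 1 — Kelston panics (initial).
Round 2 — checking thresholds:
  Dunlea: 1 of 6 neighbours < 4, below threshold.
  Glade: 1 of 6 neighbours < 3, below threshold.
  Oakham: 1 of 3 neighbours ≥ 1, panics.
Round 3 — no new panics; cascade stops.

no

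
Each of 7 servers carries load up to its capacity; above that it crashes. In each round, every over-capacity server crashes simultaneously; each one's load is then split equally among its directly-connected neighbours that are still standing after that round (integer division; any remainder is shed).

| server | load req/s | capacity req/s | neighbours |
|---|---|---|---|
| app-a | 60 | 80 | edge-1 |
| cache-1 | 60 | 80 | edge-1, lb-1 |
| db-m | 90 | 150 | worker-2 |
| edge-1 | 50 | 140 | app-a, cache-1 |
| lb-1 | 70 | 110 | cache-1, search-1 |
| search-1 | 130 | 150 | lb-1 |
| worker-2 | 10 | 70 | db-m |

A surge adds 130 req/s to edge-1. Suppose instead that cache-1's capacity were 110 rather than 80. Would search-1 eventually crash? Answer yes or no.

With cache-1's capacity at 110:
Round 1 — edge-1 at 180 > 140. edge-1 crashes.
  edge-1 sheds 180 req/s to app-a, cache-1: 90 each.
    app-a: 60+90 = 150 > 80
    cache-1: 60+90 = 150 > 110
Round 2 — app-a, cache-1 crash.
  app-a sheds 150 req/s: no online neighbours, lost.
  cache-1 sheds 150 req/s to lb-1: 150 each.
    lb-1: 70+150 = 220 > 110
Round 3 — lb-1 crashes.
  lb-1 sheds 220 req/s to search-1: 220 each.
    search-1: 130+220 = 350 > 150
Round 4 — search-1 crashes.
  search-1 sheds 350 req/s: no online neighbours, lost.
No further crashes.

yes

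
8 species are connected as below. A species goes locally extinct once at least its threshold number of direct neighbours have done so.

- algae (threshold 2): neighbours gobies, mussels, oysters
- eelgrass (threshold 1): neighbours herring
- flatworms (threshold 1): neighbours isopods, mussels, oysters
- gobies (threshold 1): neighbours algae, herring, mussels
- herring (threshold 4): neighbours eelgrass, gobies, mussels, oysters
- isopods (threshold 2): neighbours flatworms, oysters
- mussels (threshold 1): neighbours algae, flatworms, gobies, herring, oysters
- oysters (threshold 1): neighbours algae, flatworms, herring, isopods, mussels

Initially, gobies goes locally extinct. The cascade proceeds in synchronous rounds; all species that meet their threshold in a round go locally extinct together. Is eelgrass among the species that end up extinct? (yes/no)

no

Round 1 — gobies goes locally extinct (initial).
Round 2 — checking thresholds:
  algae: 1 of 3 neighbours < 2, not yet.
  herring: 1 of 4 neighbours < 4, not yet.
  mussels: 1 of 5 neighbours ≥ 1, goes locally extinct.
Round 3 — checking thresholds:
  algae: 2 of 3 neighbours ≥ 2, goes locally extinct.
  flatworms: 1 of 3 neighbours ≥ 1, goes locally extinct.
  herring: 2 of 4 neighbours < 4, not yet.
  oysters: 1 of 5 neighbours ≥ 1, goes locally extinct.
Round 4 — checking thresholds:
  herring: 3 of 4 neighbours < 4, not yet.
  isopods: 2 of 2 neighbours ≥ 2, goes locally extinct.
Round 5 — no new extinctions; cascade stops.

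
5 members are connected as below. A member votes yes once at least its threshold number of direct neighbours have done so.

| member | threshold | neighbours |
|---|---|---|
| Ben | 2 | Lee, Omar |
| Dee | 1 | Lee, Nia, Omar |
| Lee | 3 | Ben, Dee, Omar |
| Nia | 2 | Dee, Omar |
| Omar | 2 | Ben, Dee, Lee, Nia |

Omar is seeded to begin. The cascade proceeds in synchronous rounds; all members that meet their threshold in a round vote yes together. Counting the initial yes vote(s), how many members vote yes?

Round 1 — Omar votes yes (initial).
Round 2 — checking thresholds:
  Ben: 1 of 2 neighbours < 2, not yet.
  Dee: 1 of 3 neighbours ≥ 1, votes yes.
  Lee: 1 of 3 neighbours < 3, not yet.
  Nia: 1 of 2 neighbours < 2, not yet.
Round 3 — checking thresholds:
  Ben: 1 of 2 neighbours < 2, not yet.
  Lee: 2 of 3 neighbours < 3, not yet.
  Nia: 2 of 2 neighbours ≥ 2, votes yes.
Round 4 — no new yes votes; cascade stops.

3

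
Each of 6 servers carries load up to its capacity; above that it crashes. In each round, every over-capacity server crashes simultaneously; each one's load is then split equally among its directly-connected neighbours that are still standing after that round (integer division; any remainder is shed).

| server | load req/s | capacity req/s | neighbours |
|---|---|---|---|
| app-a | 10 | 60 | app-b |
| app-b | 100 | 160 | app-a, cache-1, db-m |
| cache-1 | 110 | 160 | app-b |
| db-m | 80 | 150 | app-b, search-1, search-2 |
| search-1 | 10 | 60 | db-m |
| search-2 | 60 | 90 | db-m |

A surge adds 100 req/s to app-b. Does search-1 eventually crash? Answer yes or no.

Round 1 — app-b at 200 > 160. app-b crashes.
  app-b sheds 200 req/s to app-a, cache-1, db-m: 66 each (2 lost).
    app-a: 10+66 = 76 > 60
    cache-1: 110+66 = 176 > 160
    db-m: 80+66 = 146 ≤ 150
Round 2 — app-a, cache-1 crash.
  app-a sheds 76 req/s: no online neighbours, lost.
  cache-1 sheds 176 req/s: no online neighbours, lost.
No further crashes.

no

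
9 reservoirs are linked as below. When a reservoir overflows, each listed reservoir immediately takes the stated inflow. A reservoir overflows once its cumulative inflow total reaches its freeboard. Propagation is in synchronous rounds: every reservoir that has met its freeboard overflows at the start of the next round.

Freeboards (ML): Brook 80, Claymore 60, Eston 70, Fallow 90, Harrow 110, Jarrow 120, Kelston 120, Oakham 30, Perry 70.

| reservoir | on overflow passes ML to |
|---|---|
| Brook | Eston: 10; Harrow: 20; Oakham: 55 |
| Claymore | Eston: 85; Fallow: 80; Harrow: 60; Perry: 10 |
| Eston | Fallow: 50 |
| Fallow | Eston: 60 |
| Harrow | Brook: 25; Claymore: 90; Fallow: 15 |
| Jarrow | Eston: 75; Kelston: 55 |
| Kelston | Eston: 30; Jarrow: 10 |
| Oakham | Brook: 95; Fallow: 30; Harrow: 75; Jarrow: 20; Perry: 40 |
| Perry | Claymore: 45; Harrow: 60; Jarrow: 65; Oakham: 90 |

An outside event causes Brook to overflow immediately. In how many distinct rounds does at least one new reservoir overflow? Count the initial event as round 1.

2

Round 1 — Brook overflows (initial).
  Eston: +10 → 10 < 70
  Harrow: +20 → 20 < 110
  Oakham: +55 → 55 ≥ 30
Round 2 — Oakham overflows.
  Fallow: +30 → 30 < 90
  Harrow: +75 → 95 < 110
  Jarrow: +20 → 20 < 120
  Perry: +40 → 40 < 70
No further overflows.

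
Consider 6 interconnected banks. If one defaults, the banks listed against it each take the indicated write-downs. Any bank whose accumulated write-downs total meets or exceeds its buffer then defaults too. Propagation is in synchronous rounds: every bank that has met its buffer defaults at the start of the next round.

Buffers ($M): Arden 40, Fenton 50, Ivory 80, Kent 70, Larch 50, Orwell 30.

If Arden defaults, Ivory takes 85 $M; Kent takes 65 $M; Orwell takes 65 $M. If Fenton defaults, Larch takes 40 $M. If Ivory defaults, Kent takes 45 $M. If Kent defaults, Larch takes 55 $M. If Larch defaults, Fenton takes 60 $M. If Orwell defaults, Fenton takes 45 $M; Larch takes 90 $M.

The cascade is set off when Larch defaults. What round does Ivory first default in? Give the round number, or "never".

never

Round 1 — Larch defaults (initial).
  Fenton: +60 → 60 ≥ 50
Round 2 — Fenton defaults.
No further defaults.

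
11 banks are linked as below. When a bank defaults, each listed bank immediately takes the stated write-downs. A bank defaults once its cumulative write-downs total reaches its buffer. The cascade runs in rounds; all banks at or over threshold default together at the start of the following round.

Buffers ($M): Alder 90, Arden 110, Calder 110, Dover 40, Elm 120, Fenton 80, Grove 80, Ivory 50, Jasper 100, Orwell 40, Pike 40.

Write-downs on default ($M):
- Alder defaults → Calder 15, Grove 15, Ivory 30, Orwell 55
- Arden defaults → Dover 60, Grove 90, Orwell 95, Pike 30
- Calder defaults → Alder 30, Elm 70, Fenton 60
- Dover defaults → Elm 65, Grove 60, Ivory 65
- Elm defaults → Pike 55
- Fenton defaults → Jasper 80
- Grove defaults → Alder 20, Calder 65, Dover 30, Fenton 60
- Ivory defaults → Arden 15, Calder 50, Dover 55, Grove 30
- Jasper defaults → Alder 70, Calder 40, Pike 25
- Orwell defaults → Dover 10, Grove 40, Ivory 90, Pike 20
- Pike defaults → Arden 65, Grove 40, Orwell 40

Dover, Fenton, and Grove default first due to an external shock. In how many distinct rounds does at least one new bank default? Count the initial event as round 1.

6

Round 1 — Dover, Fenton, Grove default (initial).
  Alder: +20 → 20 < 90
  Calder: +65 → 65 < 110
  Elm: +65 → 65 < 120
  Ivory: +65 → 65 ≥ 50
  Jasper: +80 → 80 < 100
Round 2 — Ivory defaults.
  Arden: +15 → 15 < 110
  Calder: +50 → 115 ≥ 110
Round 3 — Calder defaults.
  Alder: +30 → 50 < 90
  Elm: +70 → 135 ≥ 120
Round 4 — Elm defaults.
  Pike: +55 → 55 ≥ 40
Round 5 — Pike defaults.
  Arden: +65 → 80 < 110
  Orwell: +40 → 40 ≥ 40
Round 6 — Orwell defaults.
No further defaults.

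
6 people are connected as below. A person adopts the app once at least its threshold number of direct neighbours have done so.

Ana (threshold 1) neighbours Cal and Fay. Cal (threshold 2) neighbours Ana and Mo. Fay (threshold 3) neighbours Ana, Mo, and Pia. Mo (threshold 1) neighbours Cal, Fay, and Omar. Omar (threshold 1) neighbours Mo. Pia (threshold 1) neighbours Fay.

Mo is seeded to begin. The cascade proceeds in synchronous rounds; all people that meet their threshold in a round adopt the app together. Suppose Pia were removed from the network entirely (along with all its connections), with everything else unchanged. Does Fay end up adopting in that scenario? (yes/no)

With Pia removed:
Round 1 — Mo adopts the app (initial).
Round 2 — checking thresholds:
  Cal: 1 of 2 neighbours < 2, below threshold.
  Fay: 1 of 2 neighbours < 3, below threshold.
  Omar: 1 of 1 neighbours ≥ 1, adopts the app.
Round 3 — no new adoptions; cascade stops.

no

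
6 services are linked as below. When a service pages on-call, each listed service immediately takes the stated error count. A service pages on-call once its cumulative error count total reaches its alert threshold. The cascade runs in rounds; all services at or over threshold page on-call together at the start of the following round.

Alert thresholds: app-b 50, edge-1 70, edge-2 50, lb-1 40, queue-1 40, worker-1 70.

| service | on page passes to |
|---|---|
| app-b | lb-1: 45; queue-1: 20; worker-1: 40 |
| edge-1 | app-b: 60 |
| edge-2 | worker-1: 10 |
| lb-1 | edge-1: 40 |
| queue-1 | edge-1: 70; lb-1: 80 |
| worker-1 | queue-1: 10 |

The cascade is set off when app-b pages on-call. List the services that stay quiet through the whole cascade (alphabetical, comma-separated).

Round 1 — app-b pages on-call (initial).
  lb-1: +45 → 45 ≥ 40
  queue-1: +20 → 20 < 40
  worker-1: +40 → 40 < 70
Round 2 — lb-1 pages on-call.
  edge-1: +40 → 40 < 70
No further pages.

edge-1, edge-2, queue-1, worker-1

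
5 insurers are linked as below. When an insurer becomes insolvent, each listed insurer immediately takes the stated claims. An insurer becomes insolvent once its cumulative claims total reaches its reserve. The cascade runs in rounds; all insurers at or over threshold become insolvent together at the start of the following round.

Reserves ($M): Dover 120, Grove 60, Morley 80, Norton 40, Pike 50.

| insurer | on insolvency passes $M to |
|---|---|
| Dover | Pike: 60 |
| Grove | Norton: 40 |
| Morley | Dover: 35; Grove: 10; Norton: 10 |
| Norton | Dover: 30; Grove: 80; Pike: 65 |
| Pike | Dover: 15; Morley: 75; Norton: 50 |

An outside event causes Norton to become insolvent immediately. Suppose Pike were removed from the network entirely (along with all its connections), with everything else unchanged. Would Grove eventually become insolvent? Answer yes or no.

yes

With Pike removed:
Round 1 — Norton becomes insolvent (initial).
  Dover: +30 → 30 < 120
  Grove: +80 → 80 ≥ 60
Round 2 — Grove becomes insolvent.
No further insolvencies.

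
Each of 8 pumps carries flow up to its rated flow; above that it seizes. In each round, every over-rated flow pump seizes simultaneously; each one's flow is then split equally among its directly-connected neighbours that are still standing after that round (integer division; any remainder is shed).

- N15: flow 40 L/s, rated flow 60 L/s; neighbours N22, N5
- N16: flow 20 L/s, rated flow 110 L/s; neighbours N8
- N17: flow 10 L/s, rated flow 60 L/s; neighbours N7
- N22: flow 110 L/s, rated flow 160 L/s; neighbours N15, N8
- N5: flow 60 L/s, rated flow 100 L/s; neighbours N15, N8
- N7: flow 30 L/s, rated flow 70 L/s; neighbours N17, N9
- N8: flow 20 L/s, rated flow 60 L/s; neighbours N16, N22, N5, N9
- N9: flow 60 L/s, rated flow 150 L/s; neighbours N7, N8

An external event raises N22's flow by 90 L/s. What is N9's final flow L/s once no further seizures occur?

100

Round 1 — N22 at 200 > 160. N22 seizes.
  N22 sheds 200 L/s to N15, N8: 100 each.
    N15: 40+100 = 140 > 60
    N8: 20+100 = 120 > 60
Round 2 — N15, N8 seize.
  N15 sheds 140 L/s to N5: 140 each.
    N5: 60+140 = 200 > 100
  N8 sheds 120 L/s to N16, N5, N9: 40 each.
    N16: 20+40 = 60 ≤ 110
    N5: 200+40 = 240 > 100
    N9: 60+40 = 100 ≤ 150
Round 3 — N5 seizes.
  N5 sheds 240 L/s: no online neighbours, lost.
No further seizures.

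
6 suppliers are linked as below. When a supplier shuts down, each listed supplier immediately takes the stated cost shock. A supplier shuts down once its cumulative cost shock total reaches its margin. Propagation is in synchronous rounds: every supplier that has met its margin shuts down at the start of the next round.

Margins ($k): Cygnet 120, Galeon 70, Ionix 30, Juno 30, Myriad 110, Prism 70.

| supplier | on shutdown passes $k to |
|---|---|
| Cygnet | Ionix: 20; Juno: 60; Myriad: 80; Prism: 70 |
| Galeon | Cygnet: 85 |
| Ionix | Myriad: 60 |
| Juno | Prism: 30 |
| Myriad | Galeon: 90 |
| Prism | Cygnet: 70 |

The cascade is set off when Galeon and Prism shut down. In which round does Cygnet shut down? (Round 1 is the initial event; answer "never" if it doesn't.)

2

Round 1 — Galeon, Prism shut down (initial).
  Cygnet: +85+70 → 155 ≥ 120
Round 2 — Cygnet shuts down.
  Ionix: +20 → 20 < 30
  Juno: +60 → 60 ≥ 30
  Myriad: +80 → 80 < 110
Round 3 — Juno shuts down.
No further shutdowns.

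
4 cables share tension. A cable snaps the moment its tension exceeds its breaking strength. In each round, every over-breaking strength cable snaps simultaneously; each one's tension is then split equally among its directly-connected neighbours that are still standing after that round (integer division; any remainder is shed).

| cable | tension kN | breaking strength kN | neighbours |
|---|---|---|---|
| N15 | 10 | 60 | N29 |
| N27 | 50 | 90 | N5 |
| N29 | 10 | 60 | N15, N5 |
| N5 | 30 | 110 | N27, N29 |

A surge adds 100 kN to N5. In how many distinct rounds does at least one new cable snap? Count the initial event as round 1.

Round 1 — N5 at 130 > 110. N5 snaps.
  N5 sheds 130 kN to N27, N29: 65 each.
    N27: 50+65 = 115 > 90
    N29: 10+65 = 75 > 60
Round 2 — N27, N29 snap.
  N27 sheds 115 kN: no online neighbours, lost.
  N29 sheds 75 kN to N15: 75 each.
    N15: 10+75 = 85 > 60
Round 3 — N15 snaps.
  N15 sheds 85 kN: no online neighbours, lost.
No further breaks.

3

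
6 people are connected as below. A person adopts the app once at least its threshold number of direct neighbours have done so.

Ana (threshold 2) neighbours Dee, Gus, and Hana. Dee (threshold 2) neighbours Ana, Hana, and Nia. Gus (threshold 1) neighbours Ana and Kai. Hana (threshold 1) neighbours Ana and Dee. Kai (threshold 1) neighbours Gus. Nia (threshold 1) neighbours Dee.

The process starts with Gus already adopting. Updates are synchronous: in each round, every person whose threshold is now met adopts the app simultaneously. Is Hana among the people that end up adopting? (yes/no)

no

Round 1 — Gus adopts the app (initial).
Round 2 — checking thresholds:
  Ana: 1 of 3 neighbours < 2, below threshold.
  Kai: 1 of 1 neighbours ≥ 1, adopts the app.
Round 3 — no new adoptions; cascade stops.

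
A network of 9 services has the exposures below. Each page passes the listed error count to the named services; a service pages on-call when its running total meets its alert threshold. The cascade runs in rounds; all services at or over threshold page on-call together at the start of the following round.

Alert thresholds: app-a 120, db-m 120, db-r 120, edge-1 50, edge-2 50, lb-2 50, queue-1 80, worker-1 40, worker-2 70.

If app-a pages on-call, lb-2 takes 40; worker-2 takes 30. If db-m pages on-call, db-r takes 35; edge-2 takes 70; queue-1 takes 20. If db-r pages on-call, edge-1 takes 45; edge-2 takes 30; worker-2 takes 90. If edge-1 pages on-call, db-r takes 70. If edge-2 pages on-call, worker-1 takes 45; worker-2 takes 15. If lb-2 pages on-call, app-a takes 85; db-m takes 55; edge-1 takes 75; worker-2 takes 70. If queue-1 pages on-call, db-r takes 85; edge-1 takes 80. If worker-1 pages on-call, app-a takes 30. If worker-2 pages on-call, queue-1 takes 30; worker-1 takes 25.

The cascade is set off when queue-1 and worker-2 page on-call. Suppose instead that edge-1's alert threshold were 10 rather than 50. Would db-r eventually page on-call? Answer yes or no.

yes

With edge-1's alert threshold at 10:
Round 1 — queue-1, worker-2 page on-call (initial).
  db-r: +85 → 85 < 120
  edge-1: +80 → 80 ≥ 10
  worker-1: +25 → 25 < 40
Round 2 — edge-1 pages on-call.
  db-r: +70 → 155 ≥ 120
Round 3 — db-r pages on-call.
  edge-2: +30 → 30 < 50
No further pages.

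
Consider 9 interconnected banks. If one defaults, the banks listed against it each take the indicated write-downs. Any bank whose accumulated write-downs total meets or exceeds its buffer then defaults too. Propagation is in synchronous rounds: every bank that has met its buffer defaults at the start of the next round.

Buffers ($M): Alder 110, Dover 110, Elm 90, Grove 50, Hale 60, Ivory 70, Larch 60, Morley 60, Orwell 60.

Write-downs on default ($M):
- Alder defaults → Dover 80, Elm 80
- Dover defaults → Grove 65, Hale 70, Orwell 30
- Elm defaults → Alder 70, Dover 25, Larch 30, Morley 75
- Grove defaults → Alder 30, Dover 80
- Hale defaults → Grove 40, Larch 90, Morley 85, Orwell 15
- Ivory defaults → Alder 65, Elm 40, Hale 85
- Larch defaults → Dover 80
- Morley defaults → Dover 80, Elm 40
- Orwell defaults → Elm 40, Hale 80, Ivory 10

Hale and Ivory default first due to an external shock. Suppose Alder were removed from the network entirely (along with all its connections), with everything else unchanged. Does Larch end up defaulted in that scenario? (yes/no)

yes

With Alder removed:
Round 1 — Hale, Ivory default (initial).
  Elm: +40 → 40 < 90
  Grove: +40 → 40 < 50
  Larch: +90 → 90 ≥ 60
  Morley: +85 → 85 ≥ 60
  Orwell: +15 → 15 < 60
Round 2 — Larch, Morley default.
  Dover: +80+80 → 160 ≥ 110
  Elm: +40 → 80 < 90
Round 3 — Dover defaults.
  Grove: +65 → 105 ≥ 50
  Orwell: +30 → 45 < 60
Round 4 — Grove defaults.
No further defaults.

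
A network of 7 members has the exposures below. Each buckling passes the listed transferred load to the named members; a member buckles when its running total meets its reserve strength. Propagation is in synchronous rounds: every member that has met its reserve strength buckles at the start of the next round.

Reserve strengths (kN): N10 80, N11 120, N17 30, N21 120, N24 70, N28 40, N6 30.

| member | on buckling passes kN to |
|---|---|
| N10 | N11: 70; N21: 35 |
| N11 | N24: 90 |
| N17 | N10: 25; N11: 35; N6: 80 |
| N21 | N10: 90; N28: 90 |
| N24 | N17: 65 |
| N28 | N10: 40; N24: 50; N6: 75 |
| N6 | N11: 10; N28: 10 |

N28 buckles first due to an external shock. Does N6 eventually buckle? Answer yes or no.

Round 1 — N28 buckles (initial).
  N10: +40 → 40 < 80
  N24: +50 → 50 < 70
  N6: +75 → 75 ≥ 30
Round 2 — N6 buckles.
  N11: +10 → 10 < 120
No further bucklings.

yes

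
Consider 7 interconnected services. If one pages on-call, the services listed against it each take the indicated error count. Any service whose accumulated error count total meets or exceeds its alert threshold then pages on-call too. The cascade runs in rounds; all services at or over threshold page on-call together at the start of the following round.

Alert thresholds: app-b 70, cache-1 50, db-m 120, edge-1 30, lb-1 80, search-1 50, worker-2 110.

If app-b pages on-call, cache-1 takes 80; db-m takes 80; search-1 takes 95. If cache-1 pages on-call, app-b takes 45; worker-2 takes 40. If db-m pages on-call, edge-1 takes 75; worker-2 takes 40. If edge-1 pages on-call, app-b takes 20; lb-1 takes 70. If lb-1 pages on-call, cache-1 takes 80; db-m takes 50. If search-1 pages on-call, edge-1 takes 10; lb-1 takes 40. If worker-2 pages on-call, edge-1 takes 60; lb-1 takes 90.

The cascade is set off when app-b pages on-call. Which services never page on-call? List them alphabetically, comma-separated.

db-m, edge-1, lb-1, worker-2

Round 1 — app-b pages on-call (initial).
  cache-1: +80 → 80 ≥ 50
  db-m: +80 → 80 < 120
  search-1: +95 → 95 ≥ 50
Round 2 — cache-1, search-1 page on-call.
  edge-1: +10 → 10 < 30
  lb-1: +40 → 40 < 80
  worker-2: +40 → 40 < 110
No further pages.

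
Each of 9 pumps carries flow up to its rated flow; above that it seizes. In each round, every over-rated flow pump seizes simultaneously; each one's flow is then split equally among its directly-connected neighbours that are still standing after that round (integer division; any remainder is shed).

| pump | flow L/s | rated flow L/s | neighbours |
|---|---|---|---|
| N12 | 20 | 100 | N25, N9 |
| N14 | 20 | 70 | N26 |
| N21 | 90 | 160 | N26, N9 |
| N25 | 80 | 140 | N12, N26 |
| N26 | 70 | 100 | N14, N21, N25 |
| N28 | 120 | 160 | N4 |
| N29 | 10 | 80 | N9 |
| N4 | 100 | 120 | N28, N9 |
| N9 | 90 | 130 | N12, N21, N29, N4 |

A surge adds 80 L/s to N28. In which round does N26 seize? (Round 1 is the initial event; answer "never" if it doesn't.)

Round 1 — N28 at 200 > 160. N28 seizes.
  N28 sheds 200 L/s to N4: 200 each.
    N4: 100+200 = 300 > 120
Round 2 — N4 seizes.
  N4 sheds 300 L/s to N9: 300 each.
    N9: 90+300 = 390 > 130
Round 3 — N9 seizes.
  N9 sheds 390 L/s to N12, N21, N29: 130 each.
    N12: 20+130 = 150 > 100
    N21: 90+130 = 220 > 160
    N29: 10+130 = 140 > 80
Round 4 — N12, N21, N29 seize.
  N12 sheds 150 L/s to N25: 150 each.
    N25: 80+150 = 230 > 140
  N21 sheds 220 L/s to N26: 220 each.
    N26: 70+220 = 290 > 100
  N29 sheds 140 L/s: no online neighbours, lost.
Round 5 — N25, N26 seize.
  N25 sheds 230 L/s: no online neighbours, lost.
  N26 sheds 290 L/s to N14: 290 each.
    N14: 20+290 = 310 > 70
Round 6 — N14 seizes.
  N14 sheds 310 L/s: no online neighbours, lost.
No further seizures.

5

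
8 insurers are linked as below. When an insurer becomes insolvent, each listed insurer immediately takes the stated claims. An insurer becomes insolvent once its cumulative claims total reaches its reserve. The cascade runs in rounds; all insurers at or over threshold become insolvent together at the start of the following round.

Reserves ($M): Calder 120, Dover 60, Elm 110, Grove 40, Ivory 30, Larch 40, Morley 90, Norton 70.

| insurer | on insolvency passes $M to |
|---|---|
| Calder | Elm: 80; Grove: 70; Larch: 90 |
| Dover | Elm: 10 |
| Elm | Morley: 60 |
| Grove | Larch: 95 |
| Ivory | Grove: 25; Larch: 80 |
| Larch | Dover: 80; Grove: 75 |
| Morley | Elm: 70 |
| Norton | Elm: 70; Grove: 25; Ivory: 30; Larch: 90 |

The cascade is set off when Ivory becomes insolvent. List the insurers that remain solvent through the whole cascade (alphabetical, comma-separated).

Calder, Elm, Morley, Norton

Round 1 — Ivory becomes insolvent (initial).
  Grove: +25 → 25 < 40
  Larch: +80 → 80 ≥ 40
Round 2 — Larch becomes insolvent.
  Dover: +80 → 80 ≥ 60
  Grove: +75 → 100 ≥ 40
Round 3 — Dover, Grove become insolvent.
  Elm: +10 → 10 < 110
No further insolvencies.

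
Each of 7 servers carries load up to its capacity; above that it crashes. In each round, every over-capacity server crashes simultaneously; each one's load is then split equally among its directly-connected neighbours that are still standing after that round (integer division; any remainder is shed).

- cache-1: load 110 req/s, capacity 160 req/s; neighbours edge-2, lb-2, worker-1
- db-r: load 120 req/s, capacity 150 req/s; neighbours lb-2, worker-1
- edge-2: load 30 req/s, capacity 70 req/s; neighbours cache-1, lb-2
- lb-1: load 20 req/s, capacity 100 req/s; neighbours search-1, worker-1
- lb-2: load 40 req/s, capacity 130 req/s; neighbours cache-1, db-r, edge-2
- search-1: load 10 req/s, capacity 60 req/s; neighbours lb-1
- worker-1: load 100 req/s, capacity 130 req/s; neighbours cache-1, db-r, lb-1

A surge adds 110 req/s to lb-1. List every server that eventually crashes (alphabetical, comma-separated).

cache-1, db-r, edge-2, lb-1, lb-2, search-1, worker-1

Round 1 — lb-1 at 130 > 100. lb-1 crashes.
  lb-1 sheds 130 req/s to search-1, worker-1: 65 each.
    search-1: 10+65 = 75 > 60
    worker-1: 100+65 = 165 > 130
Round 2 — search-1, worker-1 crash.
  search-1 sheds 75 req/s: no online neighbours, lost.
  worker-1 sheds 165 req/s to cache-1, db-r: 82 each (1 lost).
    cache-1: 110+82 = 192 > 160
    db-r: 120+82 = 202 > 150
Round 3 — cache-1, db-r crash.
  cache-1 sheds 192 req/s to edge-2, lb-2: 96 each.
    edge-2: 30+96 = 126 > 70
    lb-2: 40+96 = 136 > 130
  db-r sheds 202 req/s to lb-2: 202 each.
    lb-2: 136+202 = 338 > 130
Round 4 — edge-2, lb-2 crash.
  edge-2 sheds 126 req/s: no online neighbours, lost.
  lb-2 sheds 338 req/s: no online neighbours, lost.
No further crashes.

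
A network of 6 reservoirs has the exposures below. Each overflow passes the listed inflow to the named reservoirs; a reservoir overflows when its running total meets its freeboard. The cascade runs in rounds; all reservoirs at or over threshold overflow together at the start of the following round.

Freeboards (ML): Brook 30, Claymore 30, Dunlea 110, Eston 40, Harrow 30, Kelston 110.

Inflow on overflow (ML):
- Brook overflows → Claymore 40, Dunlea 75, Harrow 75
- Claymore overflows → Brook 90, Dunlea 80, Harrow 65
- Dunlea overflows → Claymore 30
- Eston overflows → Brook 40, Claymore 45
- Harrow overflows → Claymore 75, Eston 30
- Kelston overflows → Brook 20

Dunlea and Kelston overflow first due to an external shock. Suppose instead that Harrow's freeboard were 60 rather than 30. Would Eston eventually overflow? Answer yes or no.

With Harrow's freeboard at 60:
Round 1 — Dunlea, Kelston overflow (initial).
  Brook: +20 → 20 < 30
  Claymore: +30 → 30 ≥ 30
Round 2 — Claymore overflows.
  Brook: +90 → 110 ≥ 30
  Harrow: +65 → 65 ≥ 60
Round 3 — Brook, Harrow overflow.
  Eston: +30 → 30 < 40
No further overflows.

no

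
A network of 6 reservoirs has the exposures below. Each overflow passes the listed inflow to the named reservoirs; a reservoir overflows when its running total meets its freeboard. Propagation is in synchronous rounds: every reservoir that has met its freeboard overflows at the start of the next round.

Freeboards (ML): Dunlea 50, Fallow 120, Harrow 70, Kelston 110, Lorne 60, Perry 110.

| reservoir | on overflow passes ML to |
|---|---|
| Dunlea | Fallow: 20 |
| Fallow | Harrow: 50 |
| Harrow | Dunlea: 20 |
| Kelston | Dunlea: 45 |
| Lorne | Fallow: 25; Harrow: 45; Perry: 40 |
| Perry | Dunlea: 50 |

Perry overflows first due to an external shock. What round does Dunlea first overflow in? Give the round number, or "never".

2

Round 1 — Perry overflows (initial).
  Dunlea: +50 → 50 ≥ 50
Round 2 — Dunlea overflows.
  Fallow: +20 → 20 < 120
No further overflows.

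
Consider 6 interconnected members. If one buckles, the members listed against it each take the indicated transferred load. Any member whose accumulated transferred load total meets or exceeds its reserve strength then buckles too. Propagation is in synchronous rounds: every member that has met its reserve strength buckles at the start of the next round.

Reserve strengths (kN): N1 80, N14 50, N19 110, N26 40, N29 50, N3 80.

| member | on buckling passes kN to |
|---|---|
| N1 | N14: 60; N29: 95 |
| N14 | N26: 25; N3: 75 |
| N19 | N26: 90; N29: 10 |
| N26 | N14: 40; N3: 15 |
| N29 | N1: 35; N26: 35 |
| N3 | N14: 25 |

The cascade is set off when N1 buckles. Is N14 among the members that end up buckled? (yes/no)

Round 1 — N1 buckles (initial).
  N14: +60 → 60 ≥ 50
  N29: +95 → 95 ≥ 50
Round 2 — N14, N29 buckle.
  N26: +25+35 → 60 ≥ 40
  N3: +75 → 75 < 80
Round 3 — N26 buckles.
  N3: +15 → 90 ≥ 80
Round 4 — N3 buckles.
No further bucklings.

yes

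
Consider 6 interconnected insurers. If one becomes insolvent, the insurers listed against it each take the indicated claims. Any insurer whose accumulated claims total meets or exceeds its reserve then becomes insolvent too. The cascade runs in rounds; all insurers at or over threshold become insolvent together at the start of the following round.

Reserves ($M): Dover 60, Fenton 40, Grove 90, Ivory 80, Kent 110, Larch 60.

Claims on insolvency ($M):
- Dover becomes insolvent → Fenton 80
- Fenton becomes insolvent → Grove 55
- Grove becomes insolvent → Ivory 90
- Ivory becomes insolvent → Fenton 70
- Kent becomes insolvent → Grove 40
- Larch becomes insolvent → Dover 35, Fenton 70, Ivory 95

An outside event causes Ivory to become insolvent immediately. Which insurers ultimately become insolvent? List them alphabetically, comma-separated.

Round 1 — Ivory becomes insolvent (initial).
  Fenton: +70 → 70 ≥ 40
Round 2 — Fenton becomes insolvent.
  Grove: +55 → 55 < 90
No further insolvencies.

Fenton, Ivory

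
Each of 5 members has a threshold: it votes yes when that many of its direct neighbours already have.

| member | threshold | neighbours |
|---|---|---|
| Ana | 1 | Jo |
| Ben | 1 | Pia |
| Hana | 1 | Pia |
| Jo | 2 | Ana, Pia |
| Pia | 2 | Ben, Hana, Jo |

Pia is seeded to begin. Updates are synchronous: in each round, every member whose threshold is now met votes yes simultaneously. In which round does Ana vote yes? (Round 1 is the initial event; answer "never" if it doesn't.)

never

Round 1 — Pia votes yes (initial).
Round 2 — checking thresholds:
  Ben: 1 of 1 neighbours ≥ 1, votes yes.
  Hana: 1 of 1 neighbours ≥ 1, votes yes.
  Jo: 1 of 2 neighbours < 2, holds.
Round 3 — no new yes votes; cascade stops.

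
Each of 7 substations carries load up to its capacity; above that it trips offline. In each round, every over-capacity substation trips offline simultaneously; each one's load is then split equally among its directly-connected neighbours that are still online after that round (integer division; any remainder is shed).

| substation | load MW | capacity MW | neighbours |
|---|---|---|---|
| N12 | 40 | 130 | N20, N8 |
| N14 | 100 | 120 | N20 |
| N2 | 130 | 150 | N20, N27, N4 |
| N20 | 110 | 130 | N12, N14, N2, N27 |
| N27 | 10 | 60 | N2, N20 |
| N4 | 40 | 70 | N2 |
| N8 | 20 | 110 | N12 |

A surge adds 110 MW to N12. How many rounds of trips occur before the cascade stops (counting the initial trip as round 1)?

Round 1 — N12 at 150 > 130. N12 trips offline.
  N12 sheds 150 MW to N20, N8: 75 each.
    N20: 110+75 = 185 > 130
    N8: 20+75 = 95 ≤ 110
Round 2 — N20 trips offline.
  N20 sheds 185 MW to N14, N2, N27: 61 each (2 lost).
    N14: 100+61 = 161 > 120
    N2: 130+61 = 191 > 150
    N27: 10+61 = 71 > 60
Round 3 — N14, N2, N27 trip offline.
  N14 sheds 161 MW: no online neighbours, lost.
  N2 sheds 191 MW to N4: 191 each.
    N4: 40+191 = 231 > 70
  N27 sheds 71 MW: no online neighbours, lost.
Round 4 — N4 trips offline.
  N4 sheds 231 MW: no online neighbours, lost.
No further trips.

4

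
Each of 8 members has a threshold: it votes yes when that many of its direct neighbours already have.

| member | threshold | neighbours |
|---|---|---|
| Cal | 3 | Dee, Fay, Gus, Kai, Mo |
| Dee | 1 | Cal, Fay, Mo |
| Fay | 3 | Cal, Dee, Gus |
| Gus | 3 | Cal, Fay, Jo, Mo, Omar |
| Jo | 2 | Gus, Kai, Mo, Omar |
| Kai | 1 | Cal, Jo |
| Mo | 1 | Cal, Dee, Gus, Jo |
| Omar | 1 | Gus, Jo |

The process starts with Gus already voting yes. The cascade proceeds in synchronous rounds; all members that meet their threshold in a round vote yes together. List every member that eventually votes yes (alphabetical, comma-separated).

Round 1 — Gus votes yes (initial).
Round 2 — checking thresholds:
  Cal: 1 of 5 neighbours < 3, holds.
  Fay: 1 of 3 neighbours < 3, holds.
  Jo: 1 of 4 neighbours < 2, holds.
  Mo: 1 of 4 neighbours ≥ 1, votes yes.
  Omar: 1 of 2 neighbours ≥ 1, votes yes.
Round 3 — checking thresholds:
  Cal: 2 of 5 neighbours < 3, holds.
  Dee: 1 of 3 neighbours ≥ 1, votes yes.
  Fay: 1 of 3 neighbours < 3, holds.
  Jo: 3 of 4 neighbours ≥ 2, votes yes.
Round 4 — checking thresholds:
  Cal: 3 of 5 neighbours ≥ 3, votes yes.
  Fay: 2 of 3 neighbours < 3, holds.
  Kai: 1 of 2 neighbours ≥ 1, votes yes.
Round 5 — checking thresholds:
  Fay: 3 of 3 neighbours ≥ 3, votes yes.
Round 6 — no new yes votes; cascade stops.

Cal, Dee, Fay, Gus, Jo, Kai, Mo, Omar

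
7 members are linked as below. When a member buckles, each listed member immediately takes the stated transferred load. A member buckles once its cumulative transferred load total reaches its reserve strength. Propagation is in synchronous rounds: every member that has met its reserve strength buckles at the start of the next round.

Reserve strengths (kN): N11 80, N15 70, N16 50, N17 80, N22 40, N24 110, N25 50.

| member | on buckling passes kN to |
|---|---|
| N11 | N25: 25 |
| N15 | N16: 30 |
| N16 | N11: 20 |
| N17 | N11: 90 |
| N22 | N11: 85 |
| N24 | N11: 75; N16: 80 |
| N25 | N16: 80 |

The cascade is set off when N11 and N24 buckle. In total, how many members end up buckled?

3

Round 1 — N11, N24 buckle (initial).
  N16: +80 → 80 ≥ 50
  N25: +25 → 25 < 50
Round 2 — N16 buckles.
No further bucklings.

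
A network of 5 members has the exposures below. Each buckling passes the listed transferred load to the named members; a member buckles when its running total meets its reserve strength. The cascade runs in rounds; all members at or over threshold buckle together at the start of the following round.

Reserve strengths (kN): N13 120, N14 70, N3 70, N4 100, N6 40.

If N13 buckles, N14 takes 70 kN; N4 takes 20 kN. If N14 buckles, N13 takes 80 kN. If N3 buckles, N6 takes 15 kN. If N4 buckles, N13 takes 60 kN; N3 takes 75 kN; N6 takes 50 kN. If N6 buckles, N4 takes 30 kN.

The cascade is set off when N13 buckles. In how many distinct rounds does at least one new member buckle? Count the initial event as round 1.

Round 1 — N13 buckles (initial).
  N14: +70 → 70 ≥ 70
  N4: +20 → 20 < 100
Round 2 — N14 buckles.
No further bucklings.

2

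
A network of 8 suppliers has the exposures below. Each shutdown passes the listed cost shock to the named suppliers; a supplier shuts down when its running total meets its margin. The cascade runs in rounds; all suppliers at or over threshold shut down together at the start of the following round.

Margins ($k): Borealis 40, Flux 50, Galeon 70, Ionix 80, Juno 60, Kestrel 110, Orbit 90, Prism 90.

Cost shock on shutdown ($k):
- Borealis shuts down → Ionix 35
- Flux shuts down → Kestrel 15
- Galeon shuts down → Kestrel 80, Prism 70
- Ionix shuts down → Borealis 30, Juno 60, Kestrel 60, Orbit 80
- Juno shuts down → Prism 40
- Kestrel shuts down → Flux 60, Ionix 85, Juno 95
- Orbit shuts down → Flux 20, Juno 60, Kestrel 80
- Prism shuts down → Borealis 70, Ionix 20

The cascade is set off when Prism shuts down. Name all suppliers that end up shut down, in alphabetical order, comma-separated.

Borealis, Prism

Round 1 — Prism shuts down (initial).
  Borealis: +70 → 70 ≥ 40
  Ionix: +20 → 20 < 80
Round 2 — Borealis shuts down.
  Ionix: +35 → 55 < 80
No further shutdowns.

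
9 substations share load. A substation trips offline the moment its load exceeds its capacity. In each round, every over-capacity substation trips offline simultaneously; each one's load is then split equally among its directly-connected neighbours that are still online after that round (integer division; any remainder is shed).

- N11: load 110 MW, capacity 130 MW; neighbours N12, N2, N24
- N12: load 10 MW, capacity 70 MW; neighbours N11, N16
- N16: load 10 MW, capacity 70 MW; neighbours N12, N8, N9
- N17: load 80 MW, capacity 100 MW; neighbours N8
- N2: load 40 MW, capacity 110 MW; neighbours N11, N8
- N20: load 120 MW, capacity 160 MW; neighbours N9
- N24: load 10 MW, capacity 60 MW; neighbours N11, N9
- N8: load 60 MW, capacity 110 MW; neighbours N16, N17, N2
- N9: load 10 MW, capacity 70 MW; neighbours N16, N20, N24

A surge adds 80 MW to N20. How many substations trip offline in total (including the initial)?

Round 1 — N20 at 200 > 160. N20 trips offline.
  N20 sheds 200 MW to N9: 200 each.
    N9: 10+200 = 210 > 70
Round 2 — N9 trips offline.
  N9 sheds 210 MW to N16, N24: 105 each.
    N16: 10+105 = 115 > 70
    N24: 10+105 = 115 > 60
Round 3 — N16, N24 trip offline.
  N16 sheds 115 MW to N12, N8: 57 each (1 lost).
    N12: 10+57 = 67 ≤ 70
    N8: 60+57 = 117 > 110
  N24 sheds 115 MW to N11: 115 each.
    N11: 110+115 = 225 > 130
Round 4 — N11, N8 trip offline.
  N11 sheds 225 MW to N12, N2: 112 each (1 lost).
    N12: 67+112 = 179 > 70
    N2: 40+112 = 152 > 110
  N8 sheds 117 MW to N17, N2: 58 each (1 lost).
    N17: 80+58 = 138 > 100
    N2: 152+58 = 210 > 110
Round 5 — N12, N17, N2 trip offline.
  N12 sheds 179 MW: no online neighbours, lost.
  N17 sheds 138 MW: no online neighbours, lost.
  N2 sheds 210 MW: no online neighbours, lost.
No further trips.

9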